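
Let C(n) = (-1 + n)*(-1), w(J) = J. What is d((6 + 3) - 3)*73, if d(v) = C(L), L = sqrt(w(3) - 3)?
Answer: 73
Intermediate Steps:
L = 0 (L = sqrt(3 - 3) = sqrt(0) = 0)
C(n) = 1 - n
d(v) = 1 (d(v) = 1 - 1*0 = 1 + 0 = 1)
d((6 + 3) - 3)*73 = 1*73 = 73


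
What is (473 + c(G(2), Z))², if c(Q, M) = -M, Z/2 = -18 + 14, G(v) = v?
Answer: 231361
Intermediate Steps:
Z = -8 (Z = 2*(-18 + 14) = 2*(-4) = -8)
(473 + c(G(2), Z))² = (473 - 1*(-8))² = (473 + 8)² = 481² = 231361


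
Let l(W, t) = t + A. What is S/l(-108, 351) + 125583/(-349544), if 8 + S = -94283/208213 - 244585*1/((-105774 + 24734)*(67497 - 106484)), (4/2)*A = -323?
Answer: -8461169028004073205/20949556005929334914 ≈ -0.40388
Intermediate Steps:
A = -323/2 (A = (½)*(-323) = -323/2 ≈ -161.50)
l(W, t) = -323/2 + t (l(W, t) = t - 323/2 = -323/2 + t)
S = -1112148251398473/131570064544048 (S = -8 + (-94283/208213 - 244585*1/((-105774 + 24734)*(67497 - 106484))) = -8 + (-94283*1/208213 - 244585/((-38987*(-81040)))) = -8 + (-94283/208213 - 244585/3159506480) = -8 + (-94283/208213 - 244585*1/3159506480) = -8 + (-94283/208213 - 48917/631901296) = -8 - 59587735046089/131570064544048 = -1112148251398473/131570064544048 ≈ -8.4529)
S/l(-108, 351) + 125583/(-349544) = -1112148251398473/(131570064544048*(-323/2 + 351)) + 125583/(-349544) = -1112148251398473/(131570064544048*379/2) + 125583*(-1/349544) = -1112148251398473/131570064544048*2/379 - 125583/349544 = -1112148251398473/24932527231097096 - 125583/349544 = -8461169028004073205/20949556005929334914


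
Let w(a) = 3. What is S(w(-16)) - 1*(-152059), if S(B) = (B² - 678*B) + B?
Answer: 150037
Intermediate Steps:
S(B) = B² - 677*B
S(w(-16)) - 1*(-152059) = 3*(-677 + 3) - 1*(-152059) = 3*(-674) + 152059 = -2022 + 152059 = 150037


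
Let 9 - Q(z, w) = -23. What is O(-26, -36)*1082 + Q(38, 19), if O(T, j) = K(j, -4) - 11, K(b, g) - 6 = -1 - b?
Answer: 32492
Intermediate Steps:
K(b, g) = 5 - b (K(b, g) = 6 + (-1 - b) = 5 - b)
Q(z, w) = 32 (Q(z, w) = 9 - 1*(-23) = 9 + 23 = 32)
O(T, j) = -6 - j (O(T, j) = (5 - j) - 11 = -6 - j)
O(-26, -36)*1082 + Q(38, 19) = (-6 - 1*(-36))*1082 + 32 = (-6 + 36)*1082 + 32 = 30*1082 + 32 = 32460 + 32 = 32492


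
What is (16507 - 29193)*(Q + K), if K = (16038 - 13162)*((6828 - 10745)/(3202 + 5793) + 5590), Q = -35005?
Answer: -1830400024201638/8995 ≈ -2.0349e+11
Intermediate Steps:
K = 144599910508/8995 (K = 2876*(-3917/8995 + 5590) = 2876*(50278133/8995) = 144599910508/8995 ≈ 1.6076e+7)
(16507 - 29193)*(Q + K) = (16507 - 29193)*(-35005 + 144599910508/8995) = -12686*144285040533/8995 = -1830400024201638/8995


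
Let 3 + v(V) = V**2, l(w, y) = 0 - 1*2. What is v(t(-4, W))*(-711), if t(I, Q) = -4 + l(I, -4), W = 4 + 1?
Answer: -23463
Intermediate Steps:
W = 5
l(w, y) = -2 (l(w, y) = 0 - 2 = -2)
t(I, Q) = -6 (t(I, Q) = -4 - 2 = -6)
v(V) = -3 + V**2
v(t(-4, W))*(-711) = (-3 + (-6)**2)*(-711) = (-3 + 36)*(-711) = 33*(-711) = -23463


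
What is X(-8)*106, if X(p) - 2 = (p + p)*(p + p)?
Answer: 27348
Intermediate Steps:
X(p) = 2 + 4*p**2 (X(p) = 2 + (p + p)*(p + p) = 2 + (2*p)*(2*p) = 2 + 4*p**2)
X(-8)*106 = (2 + 4*(-8)**2)*106 = (2 + 4*64)*106 = (2 + 256)*106 = 258*106 = 27348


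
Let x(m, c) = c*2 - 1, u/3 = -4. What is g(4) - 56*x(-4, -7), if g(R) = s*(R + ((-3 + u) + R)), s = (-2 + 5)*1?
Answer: 819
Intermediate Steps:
u = -12 (u = 3*(-4) = -12)
x(m, c) = -1 + 2*c (x(m, c) = 2*c - 1 = -1 + 2*c)
s = 3 (s = 3*1 = 3)
g(R) = -45 + 6*R (g(R) = 3*(R + ((-3 - 12) + R)) = 3*(R + (-15 + R)) = 3*(-15 + 2*R) = -45 + 6*R)
g(4) - 56*x(-4, -7) = (-45 + 6*4) - 56*(-1 + 2*(-7)) = (-45 + 24) - 56*(-1 - 14) = -21 - 56*(-15) = -21 + 840 = 819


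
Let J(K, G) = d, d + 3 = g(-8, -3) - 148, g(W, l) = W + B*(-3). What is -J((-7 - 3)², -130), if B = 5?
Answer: 174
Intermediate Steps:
g(W, l) = -15 + W (g(W, l) = W + 5*(-3) = W - 15 = -15 + W)
d = -174 (d = -3 + ((-15 - 8) - 148) = -3 + (-23 - 148) = -3 - 171 = -174)
J(K, G) = -174
-J((-7 - 3)², -130) = -1*(-174) = 174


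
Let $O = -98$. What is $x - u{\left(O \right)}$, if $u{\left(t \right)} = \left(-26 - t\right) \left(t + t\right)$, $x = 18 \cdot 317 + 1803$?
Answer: $21621$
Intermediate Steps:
$x = 7509$ ($x = 5706 + 1803 = 7509$)
$u{\left(t \right)} = 2 t \left(-26 - t\right)$ ($u{\left(t \right)} = \left(-26 - t\right) 2 t = 2 t \left(-26 - t\right)$)
$x - u{\left(O \right)} = 7509 - \left(-2\right) \left(-98\right) \left(26 - 98\right) = 7509 - \left(-2\right) \left(-98\right) \left(-72\right) = 7509 - -14112 = 7509 + 14112 = 21621$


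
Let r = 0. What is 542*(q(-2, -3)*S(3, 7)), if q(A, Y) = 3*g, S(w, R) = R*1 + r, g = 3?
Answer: 34146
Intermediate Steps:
S(w, R) = R (S(w, R) = R*1 + 0 = R + 0 = R)
q(A, Y) = 9 (q(A, Y) = 3*3 = 9)
542*(q(-2, -3)*S(3, 7)) = 542*(9*7) = 542*63 = 34146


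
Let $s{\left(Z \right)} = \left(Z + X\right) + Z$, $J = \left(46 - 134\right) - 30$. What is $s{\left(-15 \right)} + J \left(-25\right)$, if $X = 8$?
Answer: $2928$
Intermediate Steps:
$J = -118$ ($J = -88 - 30 = -118$)
$s{\left(Z \right)} = 8 + 2 Z$ ($s{\left(Z \right)} = \left(Z + 8\right) + Z = \left(8 + Z\right) + Z = 8 + 2 Z$)
$s{\left(-15 \right)} + J \left(-25\right) = \left(8 + 2 \left(-15\right)\right) - -2950 = \left(8 - 30\right) + 2950 = -22 + 2950 = 2928$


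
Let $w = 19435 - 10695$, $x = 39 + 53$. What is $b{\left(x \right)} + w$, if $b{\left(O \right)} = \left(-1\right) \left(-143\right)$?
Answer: $8883$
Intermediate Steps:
$x = 92$
$w = 8740$ ($w = 19435 - 10695 = 8740$)
$b{\left(O \right)} = 143$
$b{\left(x \right)} + w = 143 + 8740 = 8883$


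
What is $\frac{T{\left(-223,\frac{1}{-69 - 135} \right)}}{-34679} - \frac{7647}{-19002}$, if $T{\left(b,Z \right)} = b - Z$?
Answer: $\frac{9160540639}{22404992172} \approx 0.40886$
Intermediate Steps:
$\frac{T{\left(-223,\frac{1}{-69 - 135} \right)}}{-34679} - \frac{7647}{-19002} = \frac{-223 - \frac{1}{-69 - 135}}{-34679} - \frac{7647}{-19002} = \left(-223 - \frac{1}{-204}\right) \left(- \frac{1}{34679}\right) - - \frac{2549}{6334} = \left(-223 - - \frac{1}{204}\right) \left(- \frac{1}{34679}\right) + \frac{2549}{6334} = \left(-223 + \frac{1}{204}\right) \left(- \frac{1}{34679}\right) + \frac{2549}{6334} = \left(- \frac{45491}{204}\right) \left(- \frac{1}{34679}\right) + \frac{2549}{6334} = \frac{45491}{7074516} + \frac{2549}{6334} = \frac{9160540639}{22404992172}$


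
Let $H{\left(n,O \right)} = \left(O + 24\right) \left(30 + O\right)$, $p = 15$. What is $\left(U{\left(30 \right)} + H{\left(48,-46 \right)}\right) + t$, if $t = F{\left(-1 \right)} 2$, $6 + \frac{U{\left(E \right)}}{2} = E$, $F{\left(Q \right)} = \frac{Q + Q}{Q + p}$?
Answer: $\frac{2798}{7} \approx 399.71$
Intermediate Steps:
$F{\left(Q \right)} = \frac{2 Q}{15 + Q}$ ($F{\left(Q \right)} = \frac{Q + Q}{Q + 15} = \frac{2 Q}{15 + Q}$)
$U{\left(E \right)} = -12 + 2 E$
$H{\left(n,O \right)} = \left(24 + O\right) \left(30 + O\right)$
$t = - \frac{2}{7}$ ($t = 2 \left(-1\right) \frac{1}{15 - 1} \cdot 2 = 2 \left(-1\right) \frac{1}{14} \cdot 2 = \left(- \frac{1}{7}\right) 2 = - \frac{2}{7} \approx -0.28571$)
$\left(U{\left(30 \right)} + H{\left(48,-46 \right)}\right) + t = \left(\left(-12 + 2 \cdot 30\right) + \left(720 + \left(-46\right)^{2} + 54 \left(-46\right)\right)\right) - \frac{2}{7} = \left(\left(-12 + 60\right) + \left(720 + 2116 - 2484\right)\right) - \frac{2}{7} = \left(48 + 352\right) - \frac{2}{7} = 400 - \frac{2}{7} = \frac{2798}{7}$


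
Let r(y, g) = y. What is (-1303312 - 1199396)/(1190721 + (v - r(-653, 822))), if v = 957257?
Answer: -2502708/2148631 ≈ -1.1648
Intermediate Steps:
(-1303312 - 1199396)/(1190721 + (v - r(-653, 822))) = (-1303312 - 1199396)/(1190721 + (957257 - 1*(-653))) = -2502708/(1190721 + (957257 + 653)) = -2502708/(1190721 + 957910) = -2502708/2148631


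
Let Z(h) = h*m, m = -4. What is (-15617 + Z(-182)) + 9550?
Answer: -5339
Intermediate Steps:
Z(h) = -4*h (Z(h) = h*(-4) = -4*h)
(-15617 + Z(-182)) + 9550 = (-15617 - 4*(-182)) + 9550 = (-15617 + 728) + 9550 = -14889 + 9550 = -5339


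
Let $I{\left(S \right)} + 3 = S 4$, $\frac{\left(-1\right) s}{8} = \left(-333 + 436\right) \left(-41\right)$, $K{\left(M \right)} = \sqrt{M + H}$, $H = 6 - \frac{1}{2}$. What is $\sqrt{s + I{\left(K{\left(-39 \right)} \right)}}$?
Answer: $\sqrt{33781 + 2 i \sqrt{134}} \approx 183.8 + 0.063 i$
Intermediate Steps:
$H = \frac{11}{2}$ ($H = 6 - \frac{1}{2} = \frac{11}{2} \approx 5.5$)
$K{\left(M \right)} = \sqrt{\frac{11}{2} + M}$ ($K{\left(M \right)} = \sqrt{M + \frac{11}{2}} = \sqrt{\frac{11}{2} + M}$)
$s = 33784$ ($s = - 8 \left(-333 + 436\right) \left(-41\right) = - 8 \cdot 103 \left(-41\right) = \left(-8\right) \left(-4223\right) = 33784$)
$I{\left(S \right)} = -3 + 4 S$ ($I{\left(S \right)} = -3 + S 4 = -3 + 4 S$)
$\sqrt{s + I{\left(K{\left(-39 \right)} \right)}} = \sqrt{33784 - \left(3 - 4 \frac{\sqrt{22 + 4 \left(-39\right)}}{2}\right)} = \sqrt{33784 - \left(3 - 4 \frac{\sqrt{22 - 156}}{2}\right)} = \sqrt{33784 - \left(3 - 4 \frac{\sqrt{-134}}{2}\right)} = \sqrt{33784 - \left(3 - 4 \frac{i \sqrt{134}}{2}\right)} = \sqrt{33784 - \left(3 - 2 i \sqrt{134}\right)} = \sqrt{33781 + 2 i \sqrt{134}}$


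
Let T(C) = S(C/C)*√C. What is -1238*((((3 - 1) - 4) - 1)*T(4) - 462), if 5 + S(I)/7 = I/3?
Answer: 329308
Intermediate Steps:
S(I) = -35 + 7*I/3 (S(I) = -35 + 7*(I/3) = -35 + 7*I/3)
T(C) = -98*√C/3 (T(C) = (-35 + 7*(C/C)/3)*√C = (-35 + (7/3)*1)*√C = (-35 + 7/3)*√C = -98*√C/3)
-1238*((((3 - 1) - 4) - 1)*T(4) - 462) = -1238*((((3 - 1) - 4) - 1)*(-98*√4/3) - 462) = -1238*(((2 - 4) - 1)*(-98/3*2) - 462) = -1238*((-2 - 1)*(-196/3) - 462) = -1238*(-3*(-196/3) - 462) = -1238*(196 - 462) = -1238*(-266) = 329308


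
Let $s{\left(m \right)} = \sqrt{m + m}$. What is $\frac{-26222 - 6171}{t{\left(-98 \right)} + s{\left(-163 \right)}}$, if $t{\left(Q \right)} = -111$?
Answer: $\frac{3595623}{12647} + \frac{32393 i \sqrt{326}}{12647} \approx 284.31 + 46.246 i$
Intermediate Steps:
$s{\left(m \right)} = \sqrt{2} \sqrt{m}$ ($s{\left(m \right)} = \sqrt{2 m} = \sqrt{2} \sqrt{m}$)
$\frac{-26222 - 6171}{t{\left(-98 \right)} + s{\left(-163 \right)}} = \frac{-26222 - 6171}{-111 + \sqrt{2} \sqrt{-163}} = \frac{-26222 - 6171}{-111 + \sqrt{2} i \sqrt{163}} = - \frac{32393}{-111 + i \sqrt{326}}$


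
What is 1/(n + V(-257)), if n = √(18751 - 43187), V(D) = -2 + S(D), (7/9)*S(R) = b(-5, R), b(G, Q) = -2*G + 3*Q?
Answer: -48041/48298133 - 98*I*√6109/48298133 ≈ -0.00099468 - 0.00015859*I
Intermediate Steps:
S(R) = 90/7 + 27*R/7 (S(R) = 9*(-2*(-5) + 3*R)/7 = 9*(10 + 3*R)/7 = 90/7 + 27*R/7)
V(D) = 76/7 + 27*D/7 (V(D) = -2 + (90/7 + 27*D/7) = 76/7 + 27*D/7)
n = 2*I*√6109 (n = √(-24436) = 2*I*√6109 ≈ 156.32*I)
1/(n + V(-257)) = 1/(2*I*√6109 + (76/7 + (27/7)*(-257))) = 1/(2*I*√6109 + (76/7 - 6939/7)) = 1/(2*I*√6109 - 6863/7) = 1/(-6863/7 + 2*I*√6109)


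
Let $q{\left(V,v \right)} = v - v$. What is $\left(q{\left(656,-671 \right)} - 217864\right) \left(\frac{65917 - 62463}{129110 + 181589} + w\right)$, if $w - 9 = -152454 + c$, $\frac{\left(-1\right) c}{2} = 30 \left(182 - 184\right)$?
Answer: $\frac{10310897833023944}{310699} \approx 3.3186 \cdot 10^{10}$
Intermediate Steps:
$q{\left(V,v \right)} = 0$
$c = 120$ ($c = - 2 \cdot 30 \left(182 - 184\right) = - 2 \cdot 30 \left(-2\right) = \left(-2\right) \left(-60\right) = 120$)
$w = -152325$ ($w = 9 + \left(-152454 + 120\right) = 9 - 152334 = -152325$)
$\left(q{\left(656,-671 \right)} - 217864\right) \left(\frac{65917 - 62463}{129110 + 181589} + w\right) = \left(0 - 217864\right) \left(\frac{65917 - 62463}{129110 + 181589} - 152325\right) = - 217864 \left(\frac{3454}{310699} - 152325\right) = \left(-217864\right) \left(- \frac{47327221721}{310699}\right) = \frac{10310897833023944}{310699}$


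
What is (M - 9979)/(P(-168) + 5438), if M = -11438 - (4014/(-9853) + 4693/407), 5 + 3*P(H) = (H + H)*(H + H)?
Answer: -257791316214/518134144055 ≈ -0.49754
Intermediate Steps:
P(H) = -5/3 + 4*H**2/3 (P(H) = -5/3 + ((H + H)*(H + H))/3 = -5/3 + ((2*H)*(2*H))/3 = -5/3 + (4*H**2)/3 = -5/3 + 4*H**2/3)
M = -45912942329/4010171 (M = -11438 - (4014*(-1/9853) + 4693*(1/407)) = -11438 - (-4014/9853 + 4693/407) = -11438 - 1*44606431/4010171 = -11438 - 44606431/4010171 = -45912942329/4010171 ≈ -11449.)
(M - 9979)/(P(-168) + 5438) = (-45912942329/4010171 - 9979)/((-5/3 + (4/3)*(-168)**2) + 5438) = -85930438738/(4010171*((-5/3 + (4/3)*28224) + 5438)) = -85930438738/(4010171*((-5/3 + 37632) + 5438)) = -85930438738/(4010171*(112891/3 + 5438)) = -85930438738/(4010171*129205/3) = -85930438738/4010171*3/129205 = -257791316214/518134144055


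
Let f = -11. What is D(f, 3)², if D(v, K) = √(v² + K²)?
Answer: 130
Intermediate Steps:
D(v, K) = √(K² + v²)
D(f, 3)² = (√(3² + (-11)²))² = (√(9 + 121))² = (√130)² = 130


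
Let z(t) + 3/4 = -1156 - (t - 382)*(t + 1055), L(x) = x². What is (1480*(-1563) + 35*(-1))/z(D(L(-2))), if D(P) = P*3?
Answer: -9253100/1574533 ≈ -5.8767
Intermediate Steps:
D(P) = 3*P
z(t) = -4627/4 - (-382 + t)*(1055 + t) (z(t) = -¾ + (-1156 - (t - 382)*(t + 1055)) = -¾ + (-1156 - (-382 + t)*(1055 + t)) = -4627/4 - (-382 + t)*(1055 + t))
(1480*(-1563) + 35*(-1))/z(D(L(-2))) = (1480*(-1563) + 35*(-1))/(1607413/4 - (3*(-2)²)² - 2019*(-2)²) = (-2313240 - 35)/(1607413/4 - (3*4)² - 2019*4) = -2313275/(1607413/4 - 1*12² - 673*12) = -2313275/(1607413/4 - 1*144 - 8076) = -2313275/(1607413/4 - 144 - 8076) = -2313275/1574533/4 = -2313275*4/1574533 = -9253100/1574533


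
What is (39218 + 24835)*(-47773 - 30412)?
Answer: -5007983805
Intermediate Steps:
(39218 + 24835)*(-47773 - 30412) = 64053*(-78185) = -5007983805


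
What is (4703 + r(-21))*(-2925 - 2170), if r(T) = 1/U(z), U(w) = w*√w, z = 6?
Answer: -23961785 - 5095*√6/36 ≈ -2.3962e+7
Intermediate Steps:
U(w) = w^(3/2)
r(T) = √6/36 (r(T) = 1/(6^(3/2)) = 1/(6*√6) = √6/36)
(4703 + r(-21))*(-2925 - 2170) = (4703 + √6/36)*(-2925 - 2170) = (4703 + √6/36)*(-5095) = -23961785 - 5095*√6/36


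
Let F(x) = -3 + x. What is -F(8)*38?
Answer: -190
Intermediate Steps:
-F(8)*38 = -(-3 + 8)*38 = -1*5*38 = -5*38 = -190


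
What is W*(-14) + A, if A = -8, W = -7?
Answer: 90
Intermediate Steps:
W*(-14) + A = -7*(-14) - 8 = 98 - 8 = 90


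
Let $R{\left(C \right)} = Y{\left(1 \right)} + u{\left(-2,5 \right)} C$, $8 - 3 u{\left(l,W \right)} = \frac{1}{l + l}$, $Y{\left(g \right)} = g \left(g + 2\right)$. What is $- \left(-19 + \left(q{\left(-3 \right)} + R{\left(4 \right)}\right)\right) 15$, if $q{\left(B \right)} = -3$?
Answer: $120$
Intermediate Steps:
$Y{\left(g \right)} = g \left(2 + g\right)$
$u{\left(l,W \right)} = \frac{8}{3} - \frac{1}{6 l}$ ($u{\left(l,W \right)} = \frac{8}{3} - \frac{1}{3 \left(l + l\right)} = \frac{8}{3} - \frac{1}{3 \cdot 2 l} = \frac{8}{3} - \frac{\frac{1}{2} \frac{1}{l}}{3} = \frac{8}{3} - \frac{1}{6 l}$)
$R{\left(C \right)} = 3 + \frac{11 C}{4}$ ($R{\left(C \right)} = 1 \left(2 + 1\right) + \frac{-1 + 16 \left(-2\right)}{6 \left(-2\right)} C = 1 \cdot 3 + \frac{1}{6} \left(- \frac{1}{2}\right) \left(-1 - 32\right) C = 3 + \frac{1}{6} \left(- \frac{1}{2}\right) \left(-33\right) C = 3 + \frac{11 C}{4}$)
$- \left(-19 + \left(q{\left(-3 \right)} + R{\left(4 \right)}\right)\right) 15 = - \left(-19 + \left(-3 + \left(3 + \frac{11}{4} \cdot 4\right)\right)\right) 15 = - \left(-19 + \left(-3 + \left(3 + 11\right)\right)\right) 15 = - \left(-19 + \left(-3 + 14\right)\right) 15 = - \left(-19 + 11\right) 15 = - \left(-8\right) 15 = \left(-1\right) \left(-120\right) = 120$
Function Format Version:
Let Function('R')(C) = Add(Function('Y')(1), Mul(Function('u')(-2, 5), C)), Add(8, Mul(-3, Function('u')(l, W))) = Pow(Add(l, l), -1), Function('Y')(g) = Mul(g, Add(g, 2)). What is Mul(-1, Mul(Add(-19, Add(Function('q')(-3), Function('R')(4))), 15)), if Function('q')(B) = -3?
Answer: 120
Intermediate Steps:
Function('Y')(g) = Mul(g, Add(2, g))
Function('u')(l, W) = Add(Rational(8, 3), Mul(Rational(-1, 6), Pow(l, -1))) (Function('u')(l, W) = Add(Rational(8, 3), Mul(Rational(-1, 3), Pow(Add(l, l), -1))) = Add(Rational(8, 3), Mul(Rational(-1, 3), Pow(Mul(2, l), -1))) = Add(Rational(8, 3), Mul(Rational(-1, 3), Mul(Rational(1, 2), Pow(l, -1)))) = Add(Rational(8, 3), Mul(Rational(-1, 6), Pow(l, -1))))
Function('R')(C) = Add(3, Mul(Rational(11, 4), C)) (Function('R')(C) = Add(Mul(1, Add(2, 1)), Mul(Mul(Rational(1, 6), Pow(-2, -1), Add(-1, Mul(16, -2))), C)) = Add(Mul(1, 3), Mul(Mul(Rational(1, 6), Rational(-1, 2), Add(-1, -32)), C)) = Add(3, Mul(Mul(Rational(1, 6), Rational(-1, 2), -33), C)) = Add(3, Mul(Rational(11, 4), C)))
Mul(-1, Mul(Add(-19, Add(Function('q')(-3), Function('R')(4))), 15)) = Mul(-1, Mul(Add(-19, Add(-3, Add(3, Mul(Rational(11, 4), 4)))), 15)) = Mul(-1, Mul(Add(-19, Add(-3, Add(3, 11))), 15)) = Mul(-1, Mul(Add(-19, Add(-3, 14)), 15)) = Mul(-1, Mul(Add(-19, 11), 15)) = Mul(-1, Mul(-8, 15)) = Mul(-1, -120) = 120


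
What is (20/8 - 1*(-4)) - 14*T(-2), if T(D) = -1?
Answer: 41/2 ≈ 20.500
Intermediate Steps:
(20/8 - 1*(-4)) - 14*T(-2) = (20/8 - 1*(-4)) - 14*(-1) = (20*(⅛) + 4) + 14 = (5/2 + 4) + 14 = 13/2 + 14 = 41/2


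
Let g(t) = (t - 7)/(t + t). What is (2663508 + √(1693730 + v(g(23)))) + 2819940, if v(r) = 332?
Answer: 5483448 + √1694062 ≈ 5.4848e+6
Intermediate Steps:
g(t) = (-7 + t)/(2*t) (g(t) = (-7 + t)/((2*t)) = (-7 + t)*(1/(2*t)) = (-7 + t)/(2*t))
(2663508 + √(1693730 + v(g(23)))) + 2819940 = (2663508 + √(1693730 + 332)) + 2819940 = (2663508 + √1694062) + 2819940 = 5483448 + √1694062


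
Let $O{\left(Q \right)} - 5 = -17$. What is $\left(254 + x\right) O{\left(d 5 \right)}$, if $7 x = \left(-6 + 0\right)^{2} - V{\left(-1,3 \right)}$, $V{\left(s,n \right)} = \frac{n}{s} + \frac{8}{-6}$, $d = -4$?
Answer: $- \frac{21820}{7} \approx -3117.1$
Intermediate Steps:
$V{\left(s,n \right)} = - \frac{4}{3} + \frac{n}{s}$ ($V{\left(s,n \right)} = \frac{n}{s} + 8 \left(- \frac{1}{6}\right) = \frac{n}{s} - \frac{4}{3} = - \frac{4}{3} + \frac{n}{s}$)
$O{\left(Q \right)} = -12$ ($O{\left(Q \right)} = 5 - 17 = -12$)
$x = \frac{121}{21}$ ($x = \frac{\left(-6 + 0\right)^{2} - \left(- \frac{4}{3} + \frac{3}{-1}\right)}{7} = \frac{\left(-6\right)^{2} - \left(- \frac{4}{3} + 3 \left(-1\right)\right)}{7} = \frac{36 - \left(- \frac{4}{3} - 3\right)}{7} = \frac{36 - - \frac{13}{3}}{7} = \frac{36 + \frac{13}{3}}{7} = \frac{1}{7} \cdot \frac{121}{3} = \frac{121}{21} \approx 5.7619$)
$\left(254 + x\right) O{\left(d 5 \right)} = \left(254 + \frac{121}{21}\right) \left(-12\right) = \frac{5455}{21} \left(-12\right) = - \frac{21820}{7}$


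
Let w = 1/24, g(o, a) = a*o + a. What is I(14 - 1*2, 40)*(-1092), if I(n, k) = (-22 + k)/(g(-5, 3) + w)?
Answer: 67392/41 ≈ 1643.7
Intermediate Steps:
g(o, a) = a + a*o
w = 1/24 ≈ 0.041667
I(n, k) = 528/287 - 24*k/287 (I(n, k) = (-22 + k)/(3*(1 - 5) + 1/24) = (-22 + k)/(3*(-4) + 1/24) = (-22 + k)/(-12 + 1/24) = (-22 + k)/(-287/24) = (-22 + k)*(-24/287) = 528/287 - 24*k/287)
I(14 - 1*2, 40)*(-1092) = (528/287 - 24/287*40)*(-1092) = (528/287 - 960/287)*(-1092) = -432/287*(-1092) = 67392/41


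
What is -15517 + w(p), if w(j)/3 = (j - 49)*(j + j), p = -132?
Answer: 127835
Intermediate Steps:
w(j) = 6*j*(-49 + j) (w(j) = 3*((j - 49)*(j + j)) = 3*((-49 + j)*(2*j)) = 3*(2*j*(-49 + j)) = 6*j*(-49 + j))
-15517 + w(p) = -15517 + 6*(-132)*(-49 - 132) = -15517 + 6*(-132)*(-181) = -15517 + 143352 = 127835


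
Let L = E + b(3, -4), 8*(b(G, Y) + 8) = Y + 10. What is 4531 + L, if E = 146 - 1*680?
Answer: 15959/4 ≈ 3989.8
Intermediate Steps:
b(G, Y) = -27/4 + Y/8 (b(G, Y) = -8 + (Y + 10)/8 = -8 + (10 + Y)/8 = -8 + (5/4 + Y/8) = -27/4 + Y/8)
E = -534 (E = 146 - 680 = -534)
L = -2165/4 (L = -534 + (-27/4 + (⅛)*(-4)) = -534 + (-27/4 - ½) = -534 - 29/4 = -2165/4 ≈ -541.25)
4531 + L = 4531 - 2165/4 = 15959/4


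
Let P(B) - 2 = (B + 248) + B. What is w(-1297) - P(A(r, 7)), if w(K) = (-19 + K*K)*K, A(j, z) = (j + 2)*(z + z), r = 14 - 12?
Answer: -2181800792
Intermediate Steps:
r = 2
A(j, z) = 2*z*(2 + j) (A(j, z) = (2 + j)*(2*z) = 2*z*(2 + j))
w(K) = K*(-19 + K²) (w(K) = (-19 + K²)*K = K*(-19 + K²))
P(B) = 250 + 2*B (P(B) = 2 + ((B + 248) + B) = 2 + ((248 + B) + B) = 2 + (248 + 2*B) = 250 + 2*B)
w(-1297) - P(A(r, 7)) = -1297*(-19 + (-1297)²) - (250 + 2*(2*7*(2 + 2))) = -1297*(-19 + 1682209) - (250 + 2*(2*7*4)) = -1297*1682190 - (250 + 2*56) = -2181800430 - (250 + 112) = -2181800430 - 1*362 = -2181800430 - 362 = -2181800792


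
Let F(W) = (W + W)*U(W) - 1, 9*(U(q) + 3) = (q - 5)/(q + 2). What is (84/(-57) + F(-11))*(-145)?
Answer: -13206455/1539 ≈ -8581.2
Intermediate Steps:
U(q) = -3 + (-5 + q)/(9*(2 + q)) (U(q) = -3 + ((q - 5)/(q + 2))/9 = -3 + ((-5 + q)/(2 + q))/9 = -3 + (-5 + q)/(9*(2 + q)))
F(W) = -1 + 2*W*(-59 - 26*W)/(9*(2 + W)) (F(W) = (W + W)*((-59 - 26*W)/(9*(2 + W))) - 1 = (2*W)*((-59 - 26*W)/(9*(2 + W))) - 1 = 2*W*(-59 - 26*W)/(9*(2 + W)) - 1 = -1 + 2*W*(-59 - 26*W)/(9*(2 + W)))
(84/(-57) + F(-11))*(-145) = (84/(-57) + (-18 - 127*(-11) - 52*(-11)²)/(9*(2 - 11)))*(-145) = (84*(-1/57) + (⅑)*(-18 + 1397 - 52*121)/(-9))*(-145) = (-28/19 + (⅑)*(-⅑)*(-18 + 1397 - 6292))*(-145) = (-28/19 + (⅑)*(-⅑)*(-4913))*(-145) = (-28/19 + 4913/81)*(-145) = (91079/1539)*(-145) = -13206455/1539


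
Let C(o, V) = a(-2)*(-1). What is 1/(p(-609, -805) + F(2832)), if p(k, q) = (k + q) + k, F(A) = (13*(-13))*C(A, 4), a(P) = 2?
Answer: -1/1685 ≈ -0.00059347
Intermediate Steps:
C(o, V) = -2 (C(o, V) = 2*(-1) = -2)
F(A) = 338 (F(A) = (13*(-13))*(-2) = -169*(-2) = 338)
p(k, q) = q + 2*k
1/(p(-609, -805) + F(2832)) = 1/((-805 + 2*(-609)) + 338) = 1/((-805 - 1218) + 338) = 1/(-2023 + 338) = 1/(-1685) = -1/1685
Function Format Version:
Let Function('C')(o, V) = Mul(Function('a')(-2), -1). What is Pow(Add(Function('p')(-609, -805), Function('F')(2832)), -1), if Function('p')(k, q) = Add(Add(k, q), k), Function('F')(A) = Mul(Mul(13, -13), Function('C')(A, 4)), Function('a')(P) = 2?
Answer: Rational(-1, 1685) ≈ -0.00059347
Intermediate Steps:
Function('C')(o, V) = -2 (Function('C')(o, V) = Mul(2, -1) = -2)
Function('F')(A) = 338 (Function('F')(A) = Mul(Mul(13, -13), -2) = Mul(-169, -2) = 338)
Function('p')(k, q) = Add(q, Mul(2, k))
Pow(Add(Function('p')(-609, -805), Function('F')(2832)), -1) = Pow(Add(Add(-805, Mul(2, -609)), 338), -1) = Pow(Add(Add(-805, -1218), 338), -1) = Pow(Add(-2023, 338), -1) = Pow(-1685, -1) = Rational(-1, 1685)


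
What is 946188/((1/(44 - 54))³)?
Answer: -946188000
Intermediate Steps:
946188/((1/(44 - 54))³) = 946188/((1/(-10))³) = 946188/((-⅒)³) = 946188/(-1/1000) = 946188*(-1000) = -946188000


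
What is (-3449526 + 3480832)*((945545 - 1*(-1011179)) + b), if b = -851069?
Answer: 34613635430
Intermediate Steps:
(-3449526 + 3480832)*((945545 - 1*(-1011179)) + b) = (-3449526 + 3480832)*((945545 - 1*(-1011179)) - 851069) = 31306*((945545 + 1011179) - 851069) = 31306*(1956724 - 851069) = 31306*1105655 = 34613635430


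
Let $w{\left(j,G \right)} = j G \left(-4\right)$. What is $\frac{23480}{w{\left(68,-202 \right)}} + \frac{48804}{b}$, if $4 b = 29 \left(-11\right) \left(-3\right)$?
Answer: $\frac{447850761}{2190892} \approx 204.41$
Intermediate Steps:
$w{\left(j,G \right)} = - 4 G j$ ($w{\left(j,G \right)} = G j \left(-4\right) = - 4 G j$)
$b = \frac{957}{4}$ ($b = \frac{29 \left(-11\right) \left(-3\right)}{4} = \frac{\left(-319\right) \left(-3\right)}{4} = \frac{1}{4} \cdot 957 = \frac{957}{4} \approx 239.25$)
$\frac{23480}{w{\left(68,-202 \right)}} + \frac{48804}{b} = \frac{23480}{\left(-4\right) \left(-202\right) 68} + \frac{48804}{\frac{957}{4}} = \frac{23480}{54944} + 48804 \cdot \frac{4}{957} = 23480 \cdot \frac{1}{54944} + \frac{65072}{319} = \frac{2935}{6868} + \frac{65072}{319} = \frac{447850761}{2190892}$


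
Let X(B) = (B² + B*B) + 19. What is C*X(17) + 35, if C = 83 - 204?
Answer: -72202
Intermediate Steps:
X(B) = 19 + 2*B² (X(B) = (B² + B²) + 19 = 2*B² + 19 = 19 + 2*B²)
C = -121
C*X(17) + 35 = -121*(19 + 2*17²) + 35 = -121*(19 + 2*289) + 35 = -121*(19 + 578) + 35 = -121*597 + 35 = -72237 + 35 = -72202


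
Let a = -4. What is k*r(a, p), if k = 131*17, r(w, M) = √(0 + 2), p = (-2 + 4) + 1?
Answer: 2227*√2 ≈ 3149.5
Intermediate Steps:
p = 3 (p = 2 + 1 = 3)
r(w, M) = √2
k = 2227
k*r(a, p) = 2227*√2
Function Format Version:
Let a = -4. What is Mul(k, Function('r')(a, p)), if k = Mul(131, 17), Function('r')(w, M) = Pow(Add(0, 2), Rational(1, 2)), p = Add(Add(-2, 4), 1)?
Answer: Mul(2227, Pow(2, Rational(1, 2))) ≈ 3149.5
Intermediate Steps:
p = 3 (p = Add(2, 1) = 3)
Function('r')(w, M) = Pow(2, Rational(1, 2))
k = 2227
Mul(k, Function('r')(a, p)) = Mul(2227, Pow(2, Rational(1, 2)))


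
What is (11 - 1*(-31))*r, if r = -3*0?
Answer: 0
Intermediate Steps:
r = 0
(11 - 1*(-31))*r = (11 - 1*(-31))*0 = (11 + 31)*0 = 42*0 = 0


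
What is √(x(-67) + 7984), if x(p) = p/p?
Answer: √7985 ≈ 89.359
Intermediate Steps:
x(p) = 1
√(x(-67) + 7984) = √(1 + 7984) = √7985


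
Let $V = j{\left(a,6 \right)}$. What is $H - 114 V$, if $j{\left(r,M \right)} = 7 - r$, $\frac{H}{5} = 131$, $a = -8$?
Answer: $-1055$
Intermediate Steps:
$H = 655$ ($H = 5 \cdot 131 = 655$)
$V = 15$ ($V = 7 - -8 = 7 + 8 = 15$)
$H - 114 V = 655 - 1710 = -1055$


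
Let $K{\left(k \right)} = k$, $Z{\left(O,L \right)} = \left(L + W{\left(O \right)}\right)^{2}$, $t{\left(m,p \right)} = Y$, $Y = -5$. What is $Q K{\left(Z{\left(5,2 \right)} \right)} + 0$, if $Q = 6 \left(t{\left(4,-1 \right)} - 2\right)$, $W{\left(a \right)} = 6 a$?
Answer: $-43008$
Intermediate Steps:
$t{\left(m,p \right)} = -5$
$Z{\left(O,L \right)} = \left(L + 6 O\right)^{2}$
$Q = -42$ ($Q = 6 \left(-5 - 2\right) = 6 \left(-7\right) = -42$)
$Q K{\left(Z{\left(5,2 \right)} \right)} + 0 = - 42 \left(2 + 6 \cdot 5\right)^{2} + 0 = - 42 \left(2 + 30\right)^{2} + 0 = - 42 \cdot 32^{2} + 0 = \left(-42\right) 1024 + 0 = -43008 + 0 = -43008$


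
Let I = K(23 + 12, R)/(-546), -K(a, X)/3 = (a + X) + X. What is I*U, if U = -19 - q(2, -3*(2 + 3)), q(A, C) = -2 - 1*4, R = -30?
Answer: 25/14 ≈ 1.7857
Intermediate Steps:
q(A, C) = -6 (q(A, C) = -2 - 4 = -6)
U = -13 (U = -19 - 1*(-6) = -19 + 6 = -13)
K(a, X) = -6*X - 3*a (K(a, X) = -3*((a + X) + X) = -3*((X + a) + X) = -3*(a + 2*X) = -6*X - 3*a)
I = -25/182 (I = (-6*(-30) - 3*(23 + 12))/(-546) = (180 - 3*35)*(-1/546) = (180 - 105)*(-1/546) = 75*(-1/546) = -25/182 ≈ -0.13736)
I*U = -25/182*(-13) = 25/14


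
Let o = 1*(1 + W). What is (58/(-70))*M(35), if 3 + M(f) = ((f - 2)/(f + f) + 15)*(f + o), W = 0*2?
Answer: -562281/1225 ≈ -459.00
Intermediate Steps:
W = 0
o = 1 (o = 1*(1 + 0) = 1*1 = 1)
M(f) = -3 + (1 + f)*(15 + (-2 + f)/(2*f)) (M(f) = -3 + ((f - 2)/(f + f) + 15)*(f + 1) = -3 + ((-2 + f)/((2*f)) + 15)*(1 + f) = -3 + ((-2 + f)*(1/(2*f)) + 15)*(1 + f) = -3 + ((-2 + f)/(2*f) + 15)*(1 + f) = -3 + (15 + (-2 + f)/(2*f))*(1 + f) = -3 + (1 + f)*(15 + (-2 + f)/(2*f)))
(58/(-70))*M(35) = (58/(-70))*((½)*(-2 + 35*(23 + 31*35))/35) = (58*(-1/70))*((½)*(1/35)*(-2 + 35*(23 + 1085))) = -29*(-2 + 35*1108)/(70*35) = -29*(-2 + 38780)/(70*35) = -29*38778/(70*35) = -29/35*19389/35 = -562281/1225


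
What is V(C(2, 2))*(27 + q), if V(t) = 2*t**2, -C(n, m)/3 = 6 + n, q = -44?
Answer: -19584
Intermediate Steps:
C(n, m) = -18 - 3*n (C(n, m) = -3*(6 + n) = -18 - 3*n)
V(C(2, 2))*(27 + q) = (2*(-18 - 3*2)**2)*(27 - 44) = (2*(-18 - 6)**2)*(-17) = (2*(-24)**2)*(-17) = (2*576)*(-17) = 1152*(-17) = -19584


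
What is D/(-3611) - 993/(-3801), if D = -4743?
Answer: 7204622/4575137 ≈ 1.5747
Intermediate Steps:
D/(-3611) - 993/(-3801) = -4743/(-3611) - 993/(-3801) = -4743*(-1/3611) - 993*(-1/3801) = 4743/3611 + 331/1267 = 7204622/4575137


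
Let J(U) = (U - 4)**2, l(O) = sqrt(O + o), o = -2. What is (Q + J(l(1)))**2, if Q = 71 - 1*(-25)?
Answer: 12257 - 1776*I ≈ 12257.0 - 1776.0*I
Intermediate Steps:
Q = 96 (Q = 71 + 25 = 96)
l(O) = sqrt(-2 + O) (l(O) = sqrt(O - 2) = sqrt(-2 + O))
J(U) = (-4 + U)**2
(Q + J(l(1)))**2 = (96 + (-4 + sqrt(-2 + 1))**2)**2 = (96 + (-4 + sqrt(-1))**2)**2 = (96 + (-4 + I)**2)**2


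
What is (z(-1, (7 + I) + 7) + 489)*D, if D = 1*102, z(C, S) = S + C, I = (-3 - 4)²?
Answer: 56202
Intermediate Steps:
I = 49 (I = (-7)² = 49)
z(C, S) = C + S
D = 102
(z(-1, (7 + I) + 7) + 489)*D = ((-1 + ((7 + 49) + 7)) + 489)*102 = ((-1 + (56 + 7)) + 489)*102 = ((-1 + 63) + 489)*102 = (62 + 489)*102 = 551*102 = 56202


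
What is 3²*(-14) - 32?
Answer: -158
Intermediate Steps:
3²*(-14) - 32 = 9*(-14) - 32 = -126 - 32 = -158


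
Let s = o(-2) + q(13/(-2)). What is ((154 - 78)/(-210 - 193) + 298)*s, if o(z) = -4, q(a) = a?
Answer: -1260189/403 ≈ -3127.0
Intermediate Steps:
s = -21/2 (s = -4 + 13/(-2) = -4 + 13*(-½) = -4 - 13/2 = -21/2 ≈ -10.500)
((154 - 78)/(-210 - 193) + 298)*s = ((154 - 78)/(-210 - 193) + 298)*(-21/2) = (76/(-403) + 298)*(-21/2) = (76*(-1/403) + 298)*(-21/2) = (-76/403 + 298)*(-21/2) = (120018/403)*(-21/2) = -1260189/403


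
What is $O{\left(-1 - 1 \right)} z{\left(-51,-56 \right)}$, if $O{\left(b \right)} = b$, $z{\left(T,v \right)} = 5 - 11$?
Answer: $12$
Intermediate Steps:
$z{\left(T,v \right)} = -6$
$O{\left(-1 - 1 \right)} z{\left(-51,-56 \right)} = \left(-1 - 1\right) \left(-6\right) = \left(-2\right) \left(-6\right) = 12$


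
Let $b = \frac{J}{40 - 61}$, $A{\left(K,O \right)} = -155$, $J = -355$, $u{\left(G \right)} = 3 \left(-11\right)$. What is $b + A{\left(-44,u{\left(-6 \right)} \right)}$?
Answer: $- \frac{2900}{21} \approx -138.1$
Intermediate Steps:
$u{\left(G \right)} = -33$
$b = \frac{355}{21}$ ($b = - \frac{355}{40 - 61} = - \frac{355}{-21} = \left(-355\right) \left(- \frac{1}{21}\right) = \frac{355}{21} \approx 16.905$)
$b + A{\left(-44,u{\left(-6 \right)} \right)} = \frac{355}{21} - 155 = - \frac{2900}{21}$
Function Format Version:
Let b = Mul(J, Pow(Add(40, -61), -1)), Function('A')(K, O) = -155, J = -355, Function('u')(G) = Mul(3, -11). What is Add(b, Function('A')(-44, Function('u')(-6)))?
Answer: Rational(-2900, 21) ≈ -138.10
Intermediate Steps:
Function('u')(G) = -33
b = Rational(355, 21) (b = Mul(-355, Pow(Add(40, -61), -1)) = Mul(-355, Pow(-21, -1)) = Mul(-355, Rational(-1, 21)) = Rational(355, 21) ≈ 16.905)
Add(b, Function('A')(-44, Function('u')(-6))) = Add(Rational(355, 21), -155) = Rational(-2900, 21)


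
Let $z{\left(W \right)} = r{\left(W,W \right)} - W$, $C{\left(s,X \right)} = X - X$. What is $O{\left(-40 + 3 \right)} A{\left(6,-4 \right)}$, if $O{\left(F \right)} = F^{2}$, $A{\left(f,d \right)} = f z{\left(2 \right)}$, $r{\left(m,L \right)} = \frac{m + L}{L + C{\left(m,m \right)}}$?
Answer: $0$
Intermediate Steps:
$C{\left(s,X \right)} = 0$
$r{\left(m,L \right)} = \frac{L + m}{L}$ ($r{\left(m,L \right)} = \frac{m + L}{L + 0} = \frac{L + m}{L}$)
$z{\left(W \right)} = 2 - W$ ($z{\left(W \right)} = \frac{W + W}{W} - W = \frac{2 W}{W} - W = 2 - W$)
$A{\left(f,d \right)} = 0$ ($A{\left(f,d \right)} = f \left(2 - 2\right) = f 0 = 0$)
$O{\left(-40 + 3 \right)} A{\left(6,-4 \right)} = \left(-40 + 3\right)^{2} \cdot 0 = \left(-37\right)^{2} \cdot 0 = 1369 \cdot 0 = 0$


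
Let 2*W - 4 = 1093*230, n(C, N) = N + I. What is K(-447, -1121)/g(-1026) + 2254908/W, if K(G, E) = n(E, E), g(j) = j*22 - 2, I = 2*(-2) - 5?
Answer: 8507388467/472914013 ≈ 17.989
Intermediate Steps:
I = -9 (I = -4 - 5 = -9)
n(C, N) = -9 + N (n(C, N) = N - 9 = -9 + N)
W = 125697 (W = 2 + (1093*230)/2 = 2 + (½)*251390 = 2 + 125695 = 125697)
g(j) = -2 + 22*j (g(j) = 22*j - 2 = -2 + 22*j)
K(G, E) = -9 + E
K(-447, -1121)/g(-1026) + 2254908/W = (-9 - 1121)/(-2 + 22*(-1026)) + 2254908/125697 = -1130/(-2 - 22572) + 2254908*(1/125697) = -1130/(-22574) + 751636/41899 = -1130*(-1/22574) + 751636/41899 = 565/11287 + 751636/41899 = 8507388467/472914013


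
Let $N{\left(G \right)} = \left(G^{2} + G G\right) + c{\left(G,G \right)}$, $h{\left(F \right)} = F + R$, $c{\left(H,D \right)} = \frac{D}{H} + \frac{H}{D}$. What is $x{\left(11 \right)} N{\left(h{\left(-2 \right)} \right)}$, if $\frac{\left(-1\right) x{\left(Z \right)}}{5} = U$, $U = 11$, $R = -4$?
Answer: $-4070$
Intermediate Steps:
$h{\left(F \right)} = -4 + F$ ($h{\left(F \right)} = F - 4 = -4 + F$)
$x{\left(Z \right)} = -55$ ($x{\left(Z \right)} = \left(-5\right) 11 = -55$)
$N{\left(G \right)} = 2 + 2 G^{2}$ ($N{\left(G \right)} = \left(G^{2} + G G\right) + \left(\frac{G}{G} + \frac{G}{G}\right) = \left(G^{2} + G^{2}\right) + \left(1 + 1\right) = 2 G^{2} + 2 = 2 + 2 G^{2}$)
$x{\left(11 \right)} N{\left(h{\left(-2 \right)} \right)} = - 55 \left(2 + 2 \left(-4 - 2\right)^{2}\right) = - 55 \left(2 + 2 \left(-6\right)^{2}\right) = - 55 \left(2 + 2 \cdot 36\right) = - 55 \left(2 + 72\right) = \left(-55\right) 74 = -4070$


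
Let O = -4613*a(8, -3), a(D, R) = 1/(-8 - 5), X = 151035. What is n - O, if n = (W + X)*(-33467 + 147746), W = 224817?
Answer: 558375874591/13 ≈ 4.2952e+10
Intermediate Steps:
a(D, R) = -1/13 (a(D, R) = 1/(-13) = -1/13)
n = 42951990708 (n = (224817 + 151035)*(-33467 + 147746) = 375852*114279 = 42951990708)
O = 4613/13 (O = -4613*(-1/13) = 4613/13 ≈ 354.85)
n - O = 42951990708 - 1*4613/13 = 42951990708 - 4613/13 = 558375874591/13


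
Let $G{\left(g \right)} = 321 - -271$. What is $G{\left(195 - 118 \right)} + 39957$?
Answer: $40549$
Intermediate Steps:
$G{\left(g \right)} = 592$ ($G{\left(g \right)} = 321 + 271 = 592$)
$G{\left(195 - 118 \right)} + 39957 = 592 + 39957 = 40549$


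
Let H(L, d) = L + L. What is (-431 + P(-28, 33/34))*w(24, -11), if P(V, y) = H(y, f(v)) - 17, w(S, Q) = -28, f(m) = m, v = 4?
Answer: 212324/17 ≈ 12490.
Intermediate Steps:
H(L, d) = 2*L
P(V, y) = -17 + 2*y (P(V, y) = 2*y - 17 = -17 + 2*y)
(-431 + P(-28, 33/34))*w(24, -11) = (-431 + (-17 + 2*(33/34)))*(-28) = (-431 + (-17 + 33/17))*(-28) = (-431 - 256/17)*(-28) = -7583/17*(-28) = 212324/17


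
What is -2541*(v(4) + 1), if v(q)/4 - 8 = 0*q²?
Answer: -83853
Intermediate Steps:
v(q) = 32 (v(q) = 32 + 4*(0*q²) = 32 + 4*0 = 32 + 0 = 32)
-2541*(v(4) + 1) = -2541*(32 + 1) = -2541*33 = -363*231 = -83853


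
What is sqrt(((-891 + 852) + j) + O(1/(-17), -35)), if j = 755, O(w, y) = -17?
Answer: sqrt(699) ≈ 26.439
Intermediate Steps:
sqrt(((-891 + 852) + j) + O(1/(-17), -35)) = sqrt(((-891 + 852) + 755) - 17) = sqrt((-39 + 755) - 17) = sqrt(716 - 17) = sqrt(699)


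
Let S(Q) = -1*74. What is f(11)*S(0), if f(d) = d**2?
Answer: -8954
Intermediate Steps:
S(Q) = -74
f(11)*S(0) = 11**2*(-74) = 121*(-74) = -8954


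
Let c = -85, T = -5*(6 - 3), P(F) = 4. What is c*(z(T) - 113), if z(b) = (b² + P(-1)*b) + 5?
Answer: -4845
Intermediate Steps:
T = -15 (T = -5*3 = -15)
z(b) = 5 + b² + 4*b (z(b) = (b² + 4*b) + 5 = 5 + b² + 4*b)
c*(z(T) - 113) = -85*((5 + (-15)² + 4*(-15)) - 113) = -85*((5 + 225 - 60) - 113) = -85*(170 - 113) = -85*57 = -4845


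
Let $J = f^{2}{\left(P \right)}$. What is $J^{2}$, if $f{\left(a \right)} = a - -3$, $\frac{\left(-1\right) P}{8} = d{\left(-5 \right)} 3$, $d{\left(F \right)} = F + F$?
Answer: $3486784401$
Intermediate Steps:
$d{\left(F \right)} = 2 F$
$P = 240$ ($P = - 8 \cdot 2 \left(-5\right) 3 = - 8 \left(\left(-10\right) 3\right) = \left(-8\right) \left(-30\right) = 240$)
$f{\left(a \right)} = 3 + a$ ($f{\left(a \right)} = a + 3 = 3 + a$)
$J = 59049$ ($J = \left(3 + 240\right)^{2} = 243^{2} = 59049$)
$J^{2} = 59049^{2} = 3486784401$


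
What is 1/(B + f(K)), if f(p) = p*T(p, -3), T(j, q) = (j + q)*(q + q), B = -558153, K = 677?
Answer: -1/3295941 ≈ -3.0340e-7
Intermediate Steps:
T(j, q) = 2*q*(j + q) (T(j, q) = (j + q)*(2*q) = 2*q*(j + q))
f(p) = p*(18 - 6*p) (f(p) = p*(2*(-3)*(p - 3)) = p*(2*(-3)*(-3 + p)) = p*(18 - 6*p))
1/(B + f(K)) = 1/(-558153 + 6*677*(3 - 1*677)) = 1/(-558153 + 6*677*(3 - 677)) = 1/(-558153 + 6*677*(-674)) = 1/(-558153 - 2737788) = 1/(-3295941) = -1/3295941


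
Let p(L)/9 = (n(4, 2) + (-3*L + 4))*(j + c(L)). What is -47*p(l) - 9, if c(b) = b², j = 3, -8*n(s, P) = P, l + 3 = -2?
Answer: -222084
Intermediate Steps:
l = -5 (l = -3 - 2 = -5)
n(s, P) = -P/8
p(L) = 9*(3 + L²)*(15/4 - 3*L) (p(L) = 9*((-⅛*2 + (-3*L + 4))*(3 + L²)) = 9*((-¼ + (4 - 3*L))*(3 + L²)) = 9*((15/4 - 3*L)*(3 + L²)) = 9*((3 + L²)*(15/4 - 3*L)) = 9*(3 + L²)*(15/4 - 3*L))
-47*p(l) - 9 = -47*(405/4 - 81*(-5) - 27*(-5)³ + (135/4)*(-5)²) - 9 = -47*(405/4 + 405 - 27*(-125) + (135/4)*25) - 9 = -47*(405/4 + 405 + 3375 + 3375/4) - 9 = -47*4725 - 9 = -222075 - 9 = -222084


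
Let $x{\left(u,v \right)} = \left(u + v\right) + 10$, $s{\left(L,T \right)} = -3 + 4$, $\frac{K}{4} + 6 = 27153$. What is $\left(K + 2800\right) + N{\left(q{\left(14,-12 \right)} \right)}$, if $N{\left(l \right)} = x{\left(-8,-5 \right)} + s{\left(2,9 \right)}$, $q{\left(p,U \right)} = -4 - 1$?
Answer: $111386$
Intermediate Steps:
$K = 108588$ ($K = -24 + 4 \cdot 27153 = -24 + 108612 = 108588$)
$s{\left(L,T \right)} = 1$
$x{\left(u,v \right)} = 10 + u + v$
$q{\left(p,U \right)} = -5$
$N{\left(l \right)} = -2$ ($N{\left(l \right)} = \left(10 - 8 - 5\right) + 1 = -3 + 1 = -2$)
$\left(K + 2800\right) + N{\left(q{\left(14,-12 \right)} \right)} = \left(108588 + 2800\right) - 2 = 111388 - 2 = 111386$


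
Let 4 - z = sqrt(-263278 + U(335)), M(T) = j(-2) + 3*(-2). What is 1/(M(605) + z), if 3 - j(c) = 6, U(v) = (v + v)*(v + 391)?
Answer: 5/223117 - sqrt(223142)/223117 ≈ -0.0020948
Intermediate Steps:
U(v) = 2*v*(391 + v) (U(v) = (2*v)*(391 + v) = 2*v*(391 + v))
j(c) = -3 (j(c) = 3 - 1*6 = 3 - 6 = -3)
M(T) = -9 (M(T) = -3 + 3*(-2) = -3 - 6 = -9)
z = 4 - sqrt(223142) (z = 4 - sqrt(-263278 + 2*335*(391 + 335)) = 4 - sqrt(-263278 + 2*335*726) = 4 - sqrt(-263278 + 486420) = 4 - sqrt(223142) ≈ -468.38)
1/(M(605) + z) = 1/(-9 + (4 - sqrt(223142))) = 1/(-5 - sqrt(223142))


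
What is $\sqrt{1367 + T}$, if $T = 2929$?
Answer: $2 \sqrt{1074} \approx 65.544$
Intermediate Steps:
$\sqrt{1367 + T} = \sqrt{1367 + 2929} = \sqrt{4296} = 2 \sqrt{1074}$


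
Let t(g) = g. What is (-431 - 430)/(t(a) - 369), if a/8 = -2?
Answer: 123/55 ≈ 2.2364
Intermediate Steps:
a = -16 (a = 8*(-2) = -16)
(-431 - 430)/(t(a) - 369) = (-431 - 430)/(-16 - 369) = -861/(-385) = -861*(-1/385) = 123/55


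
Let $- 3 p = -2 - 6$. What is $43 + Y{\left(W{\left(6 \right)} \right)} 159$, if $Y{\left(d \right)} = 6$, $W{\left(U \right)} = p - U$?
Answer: $997$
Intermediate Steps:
$p = \frac{8}{3}$ ($p = - \frac{-2 - 6}{3} = \left(- \frac{1}{3}\right) \left(-8\right) = \frac{8}{3} \approx 2.6667$)
$W{\left(U \right)} = \frac{8}{3} - U$
$43 + Y{\left(W{\left(6 \right)} \right)} 159 = 43 + 6 \cdot 159 = 43 + 954 = 997$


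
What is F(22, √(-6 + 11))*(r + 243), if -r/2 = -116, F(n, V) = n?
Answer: 10450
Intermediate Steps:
r = 232 (r = -2*(-116) = 232)
F(22, √(-6 + 11))*(r + 243) = 22*(232 + 243) = 22*475 = 10450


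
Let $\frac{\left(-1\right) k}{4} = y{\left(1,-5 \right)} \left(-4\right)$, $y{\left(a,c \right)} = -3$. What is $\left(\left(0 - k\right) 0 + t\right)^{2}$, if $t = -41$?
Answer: $1681$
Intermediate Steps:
$k = -48$ ($k = - 4 \left(\left(-3\right) \left(-4\right)\right) = \left(-4\right) 12 = -48$)
$\left(\left(0 - k\right) 0 + t\right)^{2} = \left(\left(0 - -48\right) 0 - 41\right)^{2} = \left(\left(0 + 48\right) 0 - 41\right)^{2} = \left(48 \cdot 0 - 41\right)^{2} = \left(0 - 41\right)^{2} = \left(-41\right)^{2} = 1681$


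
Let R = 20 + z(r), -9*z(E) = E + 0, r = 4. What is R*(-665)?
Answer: -117040/9 ≈ -13004.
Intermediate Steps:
z(E) = -E/9 (z(E) = -(E + 0)/9 = -E/9)
R = 176/9 (R = 20 - ⅑*4 = 20 - 4/9 = 176/9 ≈ 19.556)
R*(-665) = (176/9)*(-665) = -117040/9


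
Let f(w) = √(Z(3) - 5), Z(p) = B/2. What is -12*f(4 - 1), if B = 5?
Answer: -6*I*√10 ≈ -18.974*I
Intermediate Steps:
Z(p) = 5/2
f(w) = I*√10/2 (f(w) = √(5/2 - 5) = √(-5/2) = I*√10/2)
-12*f(4 - 1) = -6*I*√10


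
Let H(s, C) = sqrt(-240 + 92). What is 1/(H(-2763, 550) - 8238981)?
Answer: -8238981/67880807918509 - 2*I*sqrt(37)/67880807918509 ≈ -1.2137e-7 - 1.7922e-13*I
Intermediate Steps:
H(s, C) = 2*I*sqrt(37) (H(s, C) = sqrt(-148) = 2*I*sqrt(37))
1/(H(-2763, 550) - 8238981) = 1/(2*I*sqrt(37) - 8238981) = 1/(-8238981 + 2*I*sqrt(37))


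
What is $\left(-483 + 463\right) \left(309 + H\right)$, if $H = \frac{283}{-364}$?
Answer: $- \frac{560965}{91} \approx -6164.5$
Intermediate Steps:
$H = - \frac{283}{364}$ ($H = 283 \left(- \frac{1}{364}\right) = - \frac{283}{364} \approx -0.77747$)
$\left(-483 + 463\right) \left(309 + H\right) = \left(-483 + 463\right) \left(309 - \frac{283}{364}\right) = \left(-20\right) \frac{112193}{364} = - \frac{560965}{91}$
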